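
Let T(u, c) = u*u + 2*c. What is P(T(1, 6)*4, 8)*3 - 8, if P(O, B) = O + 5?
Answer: 163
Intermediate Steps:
T(u, c) = u² + 2*c
P(O, B) = 5 + O
P(T(1, 6)*4, 8)*3 - 8 = (5 + (1² + 2*6)*4)*3 - 8 = (5 + (1 + 12)*4)*3 - 8 = (5 + 13*4)*3 - 8 = (5 + 52)*3 - 8 = 57*3 - 8 = 171 - 8 = 163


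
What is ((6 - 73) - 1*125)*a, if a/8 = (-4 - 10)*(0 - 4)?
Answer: -86016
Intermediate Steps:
a = 448 (a = 8*((-4 - 10)*(0 - 4)) = 8*(-14*(-4)) = 8*56 = 448)
((6 - 73) - 1*125)*a = ((6 - 73) - 1*125)*448 = (-67 - 125)*448 = -192*448 = -86016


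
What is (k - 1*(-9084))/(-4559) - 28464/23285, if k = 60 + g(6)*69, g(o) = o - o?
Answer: -342685416/106156315 ≈ -3.2281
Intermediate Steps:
g(o) = 0
k = 60 (k = 60 + 0*69 = 60 + 0 = 60)
(k - 1*(-9084))/(-4559) - 28464/23285 = (60 - 1*(-9084))/(-4559) - 28464/23285 = (60 + 9084)*(-1/4559) - 28464*1/23285 = 9144*(-1/4559) - 28464/23285 = -9144/4559 - 28464/23285 = -342685416/106156315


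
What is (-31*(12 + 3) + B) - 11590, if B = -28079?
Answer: -40134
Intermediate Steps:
(-31*(12 + 3) + B) - 11590 = (-31*(12 + 3) - 28079) - 11590 = (-31*15 - 28079) - 11590 = (-465 - 28079) - 11590 = -28544 - 11590 = -40134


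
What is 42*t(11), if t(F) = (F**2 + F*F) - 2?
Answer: 10080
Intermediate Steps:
t(F) = -2 + 2*F**2 (t(F) = (F**2 + F**2) - 2 = 2*F**2 - 2 = -2 + 2*F**2)
42*t(11) = 42*(-2 + 2*11**2) = 42*(-2 + 2*121) = 42*(-2 + 242) = 42*240 = 10080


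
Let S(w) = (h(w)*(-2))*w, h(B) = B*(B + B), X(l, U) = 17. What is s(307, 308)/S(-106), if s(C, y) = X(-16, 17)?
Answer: 17/4764064 ≈ 3.5684e-6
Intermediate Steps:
h(B) = 2*B² (h(B) = B*(2*B) = 2*B²)
s(C, y) = 17
S(w) = -4*w³ (S(w) = ((2*w²)*(-2))*w = (-4*w²)*w = -4*w³)
s(307, 308)/S(-106) = 17/((-4*(-106)³)) = 17/((-4*(-1191016))) = 17/4764064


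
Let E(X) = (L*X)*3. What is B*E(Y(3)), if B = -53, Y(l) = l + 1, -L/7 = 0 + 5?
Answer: 22260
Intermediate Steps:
L = -35 (L = -7*(0 + 5) = -7*5 = -35)
Y(l) = 1 + l
E(X) = -105*X (E(X) = -35*X*3 = -105*X)
B*E(Y(3)) = -(-5565)*(1 + 3) = -(-5565)*4 = -53*(-420) = 22260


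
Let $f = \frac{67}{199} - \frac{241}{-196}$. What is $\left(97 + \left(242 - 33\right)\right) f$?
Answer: $\frac{9346923}{19502} \approx 479.28$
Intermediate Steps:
$f = \frac{61091}{39004}$ ($f = 67 \cdot \frac{1}{199} - - \frac{241}{196} = \frac{67}{199} + \frac{241}{196} = \frac{61091}{39004} \approx 1.5663$)
$\left(97 + \left(242 - 33\right)\right) f = \left(97 + \left(242 - 33\right)\right) \frac{61091}{39004} = \left(97 + 209\right) \frac{61091}{39004} = 306 \cdot \frac{61091}{39004} = \frac{9346923}{19502}$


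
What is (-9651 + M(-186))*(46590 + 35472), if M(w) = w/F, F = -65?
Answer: -51463459998/65 ≈ -7.9175e+8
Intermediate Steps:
M(w) = -w/65 (M(w) = w/(-65) = w*(-1/65) = -w/65)
(-9651 + M(-186))*(46590 + 35472) = (-9651 - 1/65*(-186))*(46590 + 35472) = (-9651 + 186/65)*82062 = -627129/65*82062 = -51463459998/65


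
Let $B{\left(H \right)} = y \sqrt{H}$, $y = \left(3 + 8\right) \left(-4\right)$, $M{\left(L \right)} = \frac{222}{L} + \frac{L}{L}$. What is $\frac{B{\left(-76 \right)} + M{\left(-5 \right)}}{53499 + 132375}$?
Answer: $- \frac{217}{929370} - \frac{44 i \sqrt{19}}{92937} \approx -0.00023349 - 0.0020637 i$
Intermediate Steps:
$M{\left(L \right)} = 1 + \frac{222}{L}$ ($M{\left(L \right)} = \frac{222}{L} + 1 = 1 + \frac{222}{L}$)
$y = -44$ ($y = 11 \left(-4\right) = -44$)
$B{\left(H \right)} = - 44 \sqrt{H}$
$\frac{B{\left(-76 \right)} + M{\left(-5 \right)}}{53499 + 132375} = \frac{- 44 \sqrt{-76} + \frac{222 - 5}{-5}}{53499 + 132375} = \frac{- 44 \cdot 2 i \sqrt{19} - \frac{217}{5}}{185874} = \left(- 88 i \sqrt{19} - \frac{217}{5}\right) \frac{1}{185874} = \left(- \frac{217}{5} - 88 i \sqrt{19}\right) \frac{1}{185874} = - \frac{217}{929370} - \frac{44 i \sqrt{19}}{92937}$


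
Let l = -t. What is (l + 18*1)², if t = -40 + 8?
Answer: 2500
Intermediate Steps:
t = -32
l = 32 (l = -1*(-32) = 32)
(l + 18*1)² = (32 + 18*1)² = (32 + 18)² = 50² = 2500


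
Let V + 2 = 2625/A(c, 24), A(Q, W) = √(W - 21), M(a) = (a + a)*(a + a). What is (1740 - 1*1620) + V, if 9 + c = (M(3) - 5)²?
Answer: 118 + 875*√3 ≈ 1633.5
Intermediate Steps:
M(a) = 4*a² (M(a) = (2*a)*(2*a) = 4*a²)
c = 952 (c = -9 + (4*3² - 5)² = -9 + (4*9 - 5)² = -9 + (36 - 5)² = -9 + 31² = -9 + 961 = 952)
A(Q, W) = √(-21 + W)
V = -2 + 875*√3 (V = -2 + 2625/(√(-21 + 24)) = -2 + 2625/(√3) = -2 + 2625*(√3/3) = -2 + 875*√3 ≈ 1513.5)
(1740 - 1*1620) + V = (1740 - 1*1620) + (-2 + 875*√3) = (1740 - 1620) + (-2 + 875*√3) = 120 + (-2 + 875*√3) = 118 + 875*√3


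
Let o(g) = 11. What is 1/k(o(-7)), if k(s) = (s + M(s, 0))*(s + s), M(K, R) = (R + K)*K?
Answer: 1/2904 ≈ 0.00034435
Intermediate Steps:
M(K, R) = K*(K + R) (M(K, R) = (K + R)*K = K*(K + R))
k(s) = 2*s*(s + s**2) (k(s) = (s + s*(s + 0))*(s + s) = (s + s*s)*(2*s) = (s + s**2)*(2*s) = 2*s*(s + s**2))
1/k(o(-7)) = 1/(2*11**2*(1 + 11)) = 1/(2*121*12) = 1/2904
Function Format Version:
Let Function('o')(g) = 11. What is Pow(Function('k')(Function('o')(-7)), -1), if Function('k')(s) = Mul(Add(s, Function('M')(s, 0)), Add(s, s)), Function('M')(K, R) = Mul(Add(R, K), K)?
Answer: Rational(1, 2904) ≈ 0.00034435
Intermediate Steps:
Function('M')(K, R) = Mul(K, Add(K, R)) (Function('M')(K, R) = Mul(Add(K, R), K) = Mul(K, Add(K, R)))
Function('k')(s) = Mul(2, s, Add(s, Pow(s, 2))) (Function('k')(s) = Mul(Add(s, Mul(s, Add(s, 0))), Add(s, s)) = Mul(Add(s, Mul(s, s)), Mul(2, s)) = Mul(Add(s, Pow(s, 2)), Mul(2, s)) = Mul(2, s, Add(s, Pow(s, 2))))
Pow(Function('k')(Function('o')(-7)), -1) = Pow(Mul(2, Pow(11, 2), Add(1, 11)), -1) = Pow(Mul(2, 121, 12), -1) = Pow(2904, -1) = Rational(1, 2904)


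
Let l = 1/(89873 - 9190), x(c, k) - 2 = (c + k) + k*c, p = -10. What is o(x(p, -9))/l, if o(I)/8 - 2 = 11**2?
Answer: 79392072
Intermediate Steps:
x(c, k) = 2 + c + k + c*k (x(c, k) = 2 + ((c + k) + k*c) = 2 + ((c + k) + c*k) = 2 + (c + k + c*k) = 2 + c + k + c*k)
o(I) = 984 (o(I) = 16 + 8*11**2 = 16 + 8*121 = 16 + 968 = 984)
l = 1/80683 ≈ 1.2394e-5
o(x(p, -9))/l = 984/(1/80683) = 984*80683 = 79392072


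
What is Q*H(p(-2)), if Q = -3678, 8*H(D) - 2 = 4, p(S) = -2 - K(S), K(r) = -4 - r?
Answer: -5517/2 ≈ -2758.5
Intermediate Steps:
p(S) = 2 + S (p(S) = -2 - (-4 - S) = -2 + (4 + S) = 2 + S)
H(D) = ¾ (H(D) = ¼ + (⅛)*4 = ¼ + ½ = ¾)
Q*H(p(-2)) = -3678*¾ = -5517/2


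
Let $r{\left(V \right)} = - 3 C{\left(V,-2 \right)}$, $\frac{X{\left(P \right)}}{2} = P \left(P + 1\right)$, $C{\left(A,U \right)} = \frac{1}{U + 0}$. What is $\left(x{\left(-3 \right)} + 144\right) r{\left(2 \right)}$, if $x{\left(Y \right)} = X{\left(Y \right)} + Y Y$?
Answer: $\frac{495}{2} \approx 247.5$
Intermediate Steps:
$C{\left(A,U \right)} = \frac{1}{U}$
$X{\left(P \right)} = 2 P \left(1 + P\right)$ ($X{\left(P \right)} = 2 P \left(P + 1\right) = 2 P \left(1 + P\right)$)
$x{\left(Y \right)} = Y^{2} + 2 Y \left(1 + Y\right)$ ($x{\left(Y \right)} = 2 Y \left(1 + Y\right) + Y Y = 2 Y \left(1 + Y\right) + Y^{2} = Y^{2} + 2 Y \left(1 + Y\right)$)
$r{\left(V \right)} = \frac{3}{2}$ ($r{\left(V \right)} = - \frac{3}{-2} = \left(-3\right) \left(- \frac{1}{2}\right) = \frac{3}{2}$)
$\left(x{\left(-3 \right)} + 144\right) r{\left(2 \right)} = \left(- 3 \left(2 + 3 \left(-3\right)\right) + 144\right) \frac{3}{2} = \left(- 3 \left(2 - 9\right) + 144\right) \frac{3}{2} = \left(\left(-3\right) \left(-7\right) + 144\right) \frac{3}{2} = \left(21 + 144\right) \frac{3}{2} = 165 \cdot \frac{3}{2} = \frac{495}{2}$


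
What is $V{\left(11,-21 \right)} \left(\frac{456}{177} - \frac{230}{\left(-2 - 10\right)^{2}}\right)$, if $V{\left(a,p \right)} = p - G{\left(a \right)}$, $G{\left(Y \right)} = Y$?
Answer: $- \frac{16636}{531} \approx -31.33$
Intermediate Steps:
$V{\left(a,p \right)} = p - a$
$V{\left(11,-21 \right)} \left(\frac{456}{177} - \frac{230}{\left(-2 - 10\right)^{2}}\right) = \left(-21 - 11\right) \left(\frac{456}{177} - \frac{230}{\left(-2 - 10\right)^{2}}\right) = \left(-21 - 11\right) \left(456 \cdot \frac{1}{177} - \frac{230}{\left(-12\right)^{2}}\right) = - 32 \left(\frac{152}{59} - \frac{230}{144}\right) = - 32 \left(\frac{152}{59} - \frac{115}{72}\right) = \left(-32\right) \frac{4159}{4248} = - \frac{16636}{531}$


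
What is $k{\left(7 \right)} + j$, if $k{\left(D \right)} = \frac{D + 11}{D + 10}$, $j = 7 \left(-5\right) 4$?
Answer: $- \frac{2362}{17} \approx -138.94$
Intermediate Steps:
$j = -140$ ($j = \left(-35\right) 4 = -140$)
$k{\left(D \right)} = \frac{11 + D}{10 + D}$
$k{\left(7 \right)} + j = \frac{11 + 7}{10 + 7} - 140 = \frac{1}{17} \cdot 18 - 140 = \frac{18}{17} - 140 = - \frac{2362}{17}$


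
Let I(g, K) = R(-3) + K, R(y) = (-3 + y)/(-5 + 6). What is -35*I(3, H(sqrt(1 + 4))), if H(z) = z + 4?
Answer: 70 - 35*sqrt(5) ≈ -8.2624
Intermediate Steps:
R(y) = -3 + y (R(y) = (-3 + y)/1 = (-3 + y)*1 = -3 + y)
H(z) = 4 + z
I(g, K) = -6 + K (I(g, K) = (-3 - 3) + K = -6 + K)
-35*I(3, H(sqrt(1 + 4))) = -35*(-6 + (4 + sqrt(1 + 4))) = -35*(-6 + (4 + sqrt(5))) = -35*(-2 + sqrt(5)) = 70 - 35*sqrt(5)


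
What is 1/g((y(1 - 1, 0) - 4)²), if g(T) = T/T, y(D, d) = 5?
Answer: 1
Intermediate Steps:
g(T) = 1
1/g((y(1 - 1, 0) - 4)²) = 1/1 = 1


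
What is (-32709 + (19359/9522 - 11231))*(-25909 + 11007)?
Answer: 346369935419/529 ≈ 6.5476e+8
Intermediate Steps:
(-32709 + (19359/9522 - 11231))*(-25909 + 11007) = (-32709 + (19359*(1/9522) - 11231))*(-14902) = (-32709 + (2151/1058 - 11231))*(-14902) = (-32709 - 11880247/1058)*(-14902) = -46486369/1058*(-14902) = 346369935419/529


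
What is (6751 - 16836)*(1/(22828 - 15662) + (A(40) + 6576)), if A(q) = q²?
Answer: -590872253445/7166 ≈ -8.2455e+7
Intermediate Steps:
(6751 - 16836)*(1/(22828 - 15662) + (A(40) + 6576)) = (6751 - 16836)*(1/(22828 - 15662) + (40² + 6576)) = -10085*(1/7166 + (1600 + 6576)) = -10085*(1/7166 + 8176) = -10085*58589217/7166 = -590872253445/7166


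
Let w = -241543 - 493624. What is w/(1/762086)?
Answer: -560260478362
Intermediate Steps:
w = -735167
w/(1/762086) = -735167/(1/762086) = -735167/1/762086 = -735167*762086 = -560260478362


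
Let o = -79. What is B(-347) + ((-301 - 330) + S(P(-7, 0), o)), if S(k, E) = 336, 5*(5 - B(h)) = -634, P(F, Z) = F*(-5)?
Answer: -816/5 ≈ -163.20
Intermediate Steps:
P(F, Z) = -5*F
B(h) = 659/5 (B(h) = 5 - 1/5*(-634) = 5 + 634/5 = 659/5)
B(-347) + ((-301 - 330) + S(P(-7, 0), o)) = 659/5 + ((-301 - 330) + 336) = 659/5 + (-631 + 336) = 659/5 - 295 = -816/5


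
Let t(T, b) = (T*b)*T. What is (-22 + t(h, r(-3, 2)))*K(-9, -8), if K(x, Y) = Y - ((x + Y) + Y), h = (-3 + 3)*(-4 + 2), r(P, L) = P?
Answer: -374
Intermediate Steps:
h = 0 (h = 0*(-2) = 0)
K(x, Y) = -Y - x (K(x, Y) = Y - ((Y + x) + Y) = Y - (x + 2*Y) = Y + (-x - 2*Y) = -Y - x)
t(T, b) = b*T²
(-22 + t(h, r(-3, 2)))*K(-9, -8) = (-22 - 3*0²)*(-1*(-8) - 1*(-9)) = (-22 - 3*0)*(8 + 9) = (-22 + 0)*17 = -22*17 = -374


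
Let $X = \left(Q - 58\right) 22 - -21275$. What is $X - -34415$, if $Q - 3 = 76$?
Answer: $56152$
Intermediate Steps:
$Q = 79$ ($Q = 3 + 76 = 79$)
$X = 21737$ ($X = \left(79 - 58\right) 22 - -21275 = 21 \cdot 22 + 21275 = 462 + 21275 = 21737$)
$X - -34415 = 21737 - -34415 = 21737 + 34415 = 56152$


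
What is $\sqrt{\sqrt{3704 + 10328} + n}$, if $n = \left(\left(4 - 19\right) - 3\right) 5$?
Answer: $\sqrt{-90 + 4 \sqrt{877}} \approx 5.3345$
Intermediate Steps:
$n = -90$ ($n = \left(\left(4 - 19\right) - 3\right) 5 = \left(-15 - 3\right) 5 = \left(-18\right) 5 = -90$)
$\sqrt{\sqrt{3704 + 10328} + n} = \sqrt{\sqrt{3704 + 10328} - 90} = \sqrt{\sqrt{14032} - 90} = \sqrt{4 \sqrt{877} - 90} = \sqrt{-90 + 4 \sqrt{877}}$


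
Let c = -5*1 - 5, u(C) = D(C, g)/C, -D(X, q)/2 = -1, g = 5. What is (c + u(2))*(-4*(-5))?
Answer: -180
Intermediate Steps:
D(X, q) = 2 (D(X, q) = -2*(-1) = 2)
u(C) = 2/C
c = -10 (c = -5 - 5 = -10)
(c + u(2))*(-4*(-5)) = (-10 + 2/2)*(-4*(-5)) = (-10 + 2*(½))*20 = (-10 + 1)*20 = -9*20 = -180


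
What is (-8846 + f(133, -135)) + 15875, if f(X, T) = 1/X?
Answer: 934858/133 ≈ 7029.0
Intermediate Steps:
(-8846 + f(133, -135)) + 15875 = (-8846 + 1/133) + 15875 = -1176517/133 + 15875 = 934858/133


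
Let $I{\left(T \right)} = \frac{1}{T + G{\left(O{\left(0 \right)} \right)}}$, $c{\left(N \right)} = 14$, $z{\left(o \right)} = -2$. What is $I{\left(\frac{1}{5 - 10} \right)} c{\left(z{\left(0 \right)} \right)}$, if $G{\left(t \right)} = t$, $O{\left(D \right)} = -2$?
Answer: $- \frac{70}{11} \approx -6.3636$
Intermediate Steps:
$I{\left(T \right)} = \frac{1}{-2 + T}$ ($I{\left(T \right)} = \frac{1}{T - 2} = \frac{1}{-2 + T}$)
$I{\left(\frac{1}{5 - 10} \right)} c{\left(z{\left(0 \right)} \right)} = \frac{1}{-2 + \frac{1}{5 - 10}} \cdot 14 = \frac{1}{-2 + \frac{1}{-5}} \cdot 14 = \frac{1}{-2 - \frac{1}{5}} \cdot 14 = \frac{1}{- \frac{11}{5}} \cdot 14 = \left(- \frac{5}{11}\right) 14 = - \frac{70}{11}$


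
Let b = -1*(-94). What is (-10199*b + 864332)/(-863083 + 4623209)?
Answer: -47187/1880063 ≈ -0.025099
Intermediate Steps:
b = 94
(-10199*b + 864332)/(-863083 + 4623209) = (-10199*94 + 864332)/(-863083 + 4623209) = (-958706 + 864332)/3760126 = -94374*1/3760126 = -47187/1880063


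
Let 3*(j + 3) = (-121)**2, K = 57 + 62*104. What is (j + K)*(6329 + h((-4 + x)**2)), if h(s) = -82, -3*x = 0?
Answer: 213316309/3 ≈ 7.1105e+7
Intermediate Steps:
x = 0 (x = -1/3*0 = 0)
K = 6505 (K = 57 + 6448 = 6505)
j = 14632/3 (j = -3 + (1/3)*(-121)**2 = -3 + (1/3)*14641 = -3 + 14641/3 = 14632/3 ≈ 4877.3)
(j + K)*(6329 + h((-4 + x)**2)) = (14632/3 + 6505)*(6329 - 82) = (34147/3)*6247 = 213316309/3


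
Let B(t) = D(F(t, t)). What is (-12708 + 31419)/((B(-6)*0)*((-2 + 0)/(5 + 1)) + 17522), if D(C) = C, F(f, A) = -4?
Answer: 18711/17522 ≈ 1.0679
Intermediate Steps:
B(t) = -4
(-12708 + 31419)/((B(-6)*0)*((-2 + 0)/(5 + 1)) + 17522) = (-12708 + 31419)/((-4*0)*((-2 + 0)/(5 + 1)) + 17522) = 18711/(0*(-2/6) + 17522) = 18711/(0*((1/6)*(-2)) + 17522) = 18711/(0*(-1/3) + 17522) = 18711/(0 + 17522) = 18711/17522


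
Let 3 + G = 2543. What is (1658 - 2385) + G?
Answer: 1813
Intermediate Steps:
G = 2540 (G = -3 + 2543 = 2540)
(1658 - 2385) + G = (1658 - 2385) + 2540 = -727 + 2540 = 1813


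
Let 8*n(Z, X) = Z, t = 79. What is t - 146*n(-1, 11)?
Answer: 389/4 ≈ 97.250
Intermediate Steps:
n(Z, X) = Z/8
t - 146*n(-1, 11) = 79 - 73*(-1)/4 = 79 - 146*(-⅛) = 79 + 73/4 = 389/4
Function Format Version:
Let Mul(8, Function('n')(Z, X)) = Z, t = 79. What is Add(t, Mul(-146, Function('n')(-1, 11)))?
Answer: Rational(389, 4) ≈ 97.250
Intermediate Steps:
Function('n')(Z, X) = Mul(Rational(1, 8), Z)
Add(t, Mul(-146, Function('n')(-1, 11))) = Add(79, Mul(-146, Mul(Rational(1, 8), -1))) = Add(79, Mul(-146, Rational(-1, 8))) = Add(79, Rational(73, 4)) = Rational(389, 4)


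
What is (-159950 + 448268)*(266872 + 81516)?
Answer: 100446531384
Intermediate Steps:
(-159950 + 448268)*(266872 + 81516) = 288318*348388 = 100446531384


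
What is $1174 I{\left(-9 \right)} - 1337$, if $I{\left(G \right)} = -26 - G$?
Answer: $-21295$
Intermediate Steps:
$1174 I{\left(-9 \right)} - 1337 = 1174 \left(-26 - -9\right) - 1337 = 1174 \left(-26 + 9\right) - 1337 = 1174 \left(-17\right) - 1337 = -19958 - 1337 = -21295$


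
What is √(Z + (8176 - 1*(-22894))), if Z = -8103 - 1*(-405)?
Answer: 2*√5843 ≈ 152.88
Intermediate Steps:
Z = -7698 (Z = -8103 + 405 = -7698)
√(Z + (8176 - 1*(-22894))) = √(-7698 + (8176 - 1*(-22894))) = √(-7698 + (8176 + 22894)) = √(-7698 + 31070) = √23372 = 2*√5843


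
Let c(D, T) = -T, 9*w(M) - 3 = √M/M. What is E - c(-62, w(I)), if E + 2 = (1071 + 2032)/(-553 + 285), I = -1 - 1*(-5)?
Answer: -31813/2412 ≈ -13.189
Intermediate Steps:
I = 4 (I = -1 + 5 = 4)
w(M) = ⅓ + 1/(9*√M) (w(M) = ⅓ + (√M/M)/9 = ⅓ + 1/(9*√M))
E = -3639/268 (E = -2 + (1071 + 2032)/(-553 + 285) = -2 + 3103/(-268) = -2 + 3103*(-1/268) = -2 - 3103/268 = -3639/268 ≈ -13.578)
E - c(-62, w(I)) = -3639/268 - (-1)*(⅓ + 1/(9*√4)) = -3639/268 - (-1)*(⅓ + (⅑)*(½)) = -3639/268 - (-1)*(⅓ + 1/18) = -3639/268 - (-1)*7/18 = -3639/268 - 1*(-7/18) = -3639/268 + 7/18 = -31813/2412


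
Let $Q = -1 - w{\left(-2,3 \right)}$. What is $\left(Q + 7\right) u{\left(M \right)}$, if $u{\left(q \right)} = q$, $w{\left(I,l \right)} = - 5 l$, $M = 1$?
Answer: $21$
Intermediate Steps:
$Q = 14$ ($Q = -1 - \left(-5\right) 3 = -1 - -15 = -1 + 15 = 14$)
$\left(Q + 7\right) u{\left(M \right)} = \left(14 + 7\right) 1 = 21 \cdot 1 = 21$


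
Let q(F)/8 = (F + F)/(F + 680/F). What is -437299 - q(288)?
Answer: -4571252335/10453 ≈ -4.3732e+5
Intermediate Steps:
q(F) = 16*F/(F + 680/F) (q(F) = 8*((F + F)/(F + 680/F)) = 8*((2*F)/(F + 680/F)) = 8*(2*F/(F + 680/F)) = 16*F/(F + 680/F))
-437299 - q(288) = -437299 - 16*288**2/(680 + 288**2) = -437299 - 16*82944/(680 + 82944) = -437299 - 16*82944/83624 = -437299 - 1*165888/10453 = -437299 - 165888/10453 = -4571252335/10453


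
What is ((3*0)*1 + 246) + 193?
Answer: 439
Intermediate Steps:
((3*0)*1 + 246) + 193 = (0*1 + 246) + 193 = (0 + 246) + 193 = 246 + 193 = 439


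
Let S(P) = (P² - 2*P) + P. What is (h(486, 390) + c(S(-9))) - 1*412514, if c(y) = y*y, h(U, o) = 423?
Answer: -403991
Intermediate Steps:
S(P) = P² - P
c(y) = y²
(h(486, 390) + c(S(-9))) - 1*412514 = (423 + (-9*(-1 - 9))²) - 1*412514 = (423 + (-9*(-10))²) - 412514 = (423 + 90²) - 412514 = (423 + 8100) - 412514 = 8523 - 412514 = -403991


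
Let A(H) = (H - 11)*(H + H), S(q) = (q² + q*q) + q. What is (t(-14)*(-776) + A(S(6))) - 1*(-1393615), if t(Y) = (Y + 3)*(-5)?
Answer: 1361387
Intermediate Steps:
S(q) = q + 2*q² (S(q) = (q² + q²) + q = 2*q² + q = q + 2*q²)
A(H) = 2*H*(-11 + H) (A(H) = (-11 + H)*(2*H) = 2*H*(-11 + H))
t(Y) = -15 - 5*Y (t(Y) = (3 + Y)*(-5) = -15 - 5*Y)
(t(-14)*(-776) + A(S(6))) - 1*(-1393615) = ((-15 - 5*(-14))*(-776) + 2*(6*(1 + 2*6))*(-11 + 6*(1 + 2*6))) - 1*(-1393615) = ((-15 + 70)*(-776) + 2*(6*(1 + 12))*(-11 + 6*(1 + 12))) + 1393615 = (55*(-776) + 2*(6*13)*(-11 + 6*13)) + 1393615 = (-42680 + 2*78*(-11 + 78)) + 1393615 = (-42680 + 2*78*67) + 1393615 = (-42680 + 10452) + 1393615 = -32228 + 1393615 = 1361387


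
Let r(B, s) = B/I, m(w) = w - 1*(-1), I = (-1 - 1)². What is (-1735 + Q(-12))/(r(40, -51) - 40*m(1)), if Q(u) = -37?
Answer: 886/35 ≈ 25.314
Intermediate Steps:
I = 4 (I = (-2)² = 4)
m(w) = 1 + w (m(w) = w + 1 = 1 + w)
r(B, s) = B/4
(-1735 + Q(-12))/(r(40, -51) - 40*m(1)) = (-1735 - 37)/((¼)*40 - 40*(1 + 1)) = -1772/(10 - 40*2) = -1772/(10 - 80) = -1772/(-70) = -1772*(-1/70) = 886/35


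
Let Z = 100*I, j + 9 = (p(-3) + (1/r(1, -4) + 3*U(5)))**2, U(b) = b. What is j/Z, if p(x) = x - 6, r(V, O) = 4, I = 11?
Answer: 481/17600 ≈ 0.027330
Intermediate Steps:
p(x) = -6 + x
j = 481/16 (j = -9 + ((-6 - 3) + (1/4 + 3*5))**2 = -9 + (-9 + (1/4 + 15))**2 = -9 + (-9 + 61/4)**2 = -9 + (25/4)**2 = -9 + 625/16 = 481/16 ≈ 30.063)
Z = 1100 (Z = 100*11 = 1100)
j/Z = (481/16)/1100 = (481/16)*(1/1100) = 481/17600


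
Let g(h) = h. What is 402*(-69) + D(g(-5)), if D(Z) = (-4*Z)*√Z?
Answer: -27738 + 20*I*√5 ≈ -27738.0 + 44.721*I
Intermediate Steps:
D(Z) = -4*Z^(3/2)
402*(-69) + D(g(-5)) = 402*(-69) - (-20)*I*√5 = -27738 - (-20)*I*√5 = -27738 + 20*I*√5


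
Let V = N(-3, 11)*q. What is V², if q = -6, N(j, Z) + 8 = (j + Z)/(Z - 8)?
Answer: 1024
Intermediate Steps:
N(j, Z) = -8 + (Z + j)/(-8 + Z) (N(j, Z) = -8 + (j + Z)/(Z - 8) = -8 + (Z + j)/(-8 + Z))
V = 32 (V = ((64 - 3 - 7*11)/(-8 + 11))*(-6) = ((64 - 3 - 77)/3)*(-6) = ((⅓)*(-16))*(-6) = -16/3*(-6) = 32)
V² = 32² = 1024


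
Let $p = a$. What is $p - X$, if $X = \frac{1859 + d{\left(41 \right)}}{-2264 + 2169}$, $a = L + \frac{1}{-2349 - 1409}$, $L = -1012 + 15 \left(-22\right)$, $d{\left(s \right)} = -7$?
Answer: $- \frac{472147699}{357010} \approx -1322.5$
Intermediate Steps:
$L = -1342$ ($L = -1012 - 330 = -1342$)
$a = - \frac{5043237}{3758}$ ($a = -1342 + \frac{1}{-2349 - 1409} = -1342 + \frac{1}{-3758} = -1342 - \frac{1}{3758} = - \frac{5043237}{3758} \approx -1342.0$)
$p = - \frac{5043237}{3758} \approx -1342.0$
$X = - \frac{1852}{95}$ ($X = \frac{1859 - 7}{-2264 + 2169} = \frac{1852}{-95} = 1852 \left(- \frac{1}{95}\right) = - \frac{1852}{95} \approx -19.495$)
$p - X = - \frac{5043237}{3758} - - \frac{1852}{95} = - \frac{5043237}{3758} + \frac{1852}{95} = - \frac{472147699}{357010}$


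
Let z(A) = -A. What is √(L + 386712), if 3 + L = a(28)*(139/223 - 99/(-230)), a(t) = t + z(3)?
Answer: √40694831408506/10258 ≈ 621.88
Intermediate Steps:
a(t) = -3 + t (a(t) = t - 1*3 = t - 3 = -3 + t)
L = 239461/10258 (L = -3 + (-3 + 28)*(139/223 - 99/(-230)) = -3 + 25*(139*(1/223) - 99*(-1/230)) = -3 + 25*(139/223 + 99/230) = -3 + 25*(54047/51290) = -3 + 270235/10258 = 239461/10258 ≈ 23.344)
√(L + 386712) = √(239461/10258 + 386712) = √(3967131157/10258) = √40694831408506/10258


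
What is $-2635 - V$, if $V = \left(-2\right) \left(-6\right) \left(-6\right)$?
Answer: $-2563$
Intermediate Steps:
$V = -72$ ($V = 12 \left(-6\right) = -72$)
$-2635 - V = -2635 - -72 = -2635 + 72 = -2563$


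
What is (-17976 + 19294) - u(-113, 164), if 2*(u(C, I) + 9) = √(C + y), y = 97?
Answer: 1327 - 2*I ≈ 1327.0 - 2.0*I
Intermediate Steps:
u(C, I) = -9 + √(97 + C)/2 (u(C, I) = -9 + √(C + 97)/2 = -9 + √(97 + C)/2)
(-17976 + 19294) - u(-113, 164) = (-17976 + 19294) - (-9 + √(97 - 113)/2) = 1318 - (-9 + √(-16)/2) = 1318 - (-9 + (4*I)/2) = 1318 - (-9 + 2*I) = 1318 + (9 - 2*I) = 1327 - 2*I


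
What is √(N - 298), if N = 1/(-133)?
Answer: I*√5271455/133 ≈ 17.263*I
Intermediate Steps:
N = -1/133 ≈ -0.0075188
√(N - 298) = √(-1/133 - 298) = √(-39635/133) = I*√5271455/133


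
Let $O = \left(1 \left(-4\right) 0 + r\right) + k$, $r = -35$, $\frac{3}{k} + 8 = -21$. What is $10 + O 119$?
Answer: $- \frac{120852}{29} \approx -4167.3$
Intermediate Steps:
$k = - \frac{3}{29}$ ($k = \frac{3}{-8 - 21} = \frac{3}{-29} = 3 \left(- \frac{1}{29}\right) = - \frac{3}{29} \approx -0.10345$)
$O = - \frac{1018}{29}$ ($O = \left(1 \left(-4\right) 0 - 35\right) - \frac{3}{29} = \left(\left(-4\right) 0 - 35\right) - \frac{3}{29} = \left(0 - 35\right) - \frac{3}{29} = -35 - \frac{3}{29} = - \frac{1018}{29} \approx -35.103$)
$10 + O 119 = 10 - \frac{121142}{29} = - \frac{120852}{29}$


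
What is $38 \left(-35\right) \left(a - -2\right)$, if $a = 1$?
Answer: $-3990$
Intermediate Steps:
$38 \left(-35\right) \left(a - -2\right) = 38 \left(-35\right) \left(1 - -2\right) = - 1330 \left(1 + 2\right) = \left(-1330\right) 3 = -3990$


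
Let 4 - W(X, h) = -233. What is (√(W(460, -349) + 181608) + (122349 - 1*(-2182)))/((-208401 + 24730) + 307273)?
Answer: 124531/123602 + 9*√2245/123602 ≈ 1.0110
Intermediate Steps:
W(X, h) = 237 (W(X, h) = 4 - 1*(-233) = 4 + 233 = 237)
(√(W(460, -349) + 181608) + (122349 - 1*(-2182)))/((-208401 + 24730) + 307273) = (√(237 + 181608) + (122349 - 1*(-2182)))/((-208401 + 24730) + 307273) = (√181845 + (122349 + 2182))/(-183671 + 307273) = (9*√2245 + 124531)/123602 = (124531 + 9*√2245)*(1/123602) = 124531/123602 + 9*√2245/123602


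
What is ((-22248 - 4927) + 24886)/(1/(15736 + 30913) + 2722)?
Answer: -5084741/6046599 ≈ -0.84093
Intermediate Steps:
((-22248 - 4927) + 24886)/(1/(15736 + 30913) + 2722) = (-27175 + 24886)/(1/46649 + 2722) = -2289/(1/46649 + 2722) = -2289/126978579/46649 = -2289*46649/126978579 = -5084741/6046599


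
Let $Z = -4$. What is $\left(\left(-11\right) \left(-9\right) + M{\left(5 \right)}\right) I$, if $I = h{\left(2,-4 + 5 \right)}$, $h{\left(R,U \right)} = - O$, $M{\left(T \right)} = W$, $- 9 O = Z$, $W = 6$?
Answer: $- \frac{140}{3} \approx -46.667$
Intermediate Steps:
$O = \frac{4}{9}$ ($O = \left(- \frac{1}{9}\right) \left(-4\right) = \frac{4}{9} \approx 0.44444$)
$M{\left(T \right)} = 6$
$h{\left(R,U \right)} = - \frac{4}{9}$ ($h{\left(R,U \right)} = \left(-1\right) \frac{4}{9} = - \frac{4}{9}$)
$I = - \frac{4}{9} \approx -0.44444$
$\left(\left(-11\right) \left(-9\right) + M{\left(5 \right)}\right) I = \left(\left(-11\right) \left(-9\right) + 6\right) \left(- \frac{4}{9}\right) = \left(99 + 6\right) \left(- \frac{4}{9}\right) = 105 \left(- \frac{4}{9}\right) = - \frac{140}{3}$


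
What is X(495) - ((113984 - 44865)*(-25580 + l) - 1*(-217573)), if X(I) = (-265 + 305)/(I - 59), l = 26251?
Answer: -5079009988/109 ≈ -4.6596e+7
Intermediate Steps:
X(I) = 40/(-59 + I)
X(495) - ((113984 - 44865)*(-25580 + l) - 1*(-217573)) = 40/(-59 + 495) - ((113984 - 44865)*(-25580 + 26251) - 1*(-217573)) = 40/436 - (69119*671 + 217573) = 40*(1/436) - (46378849 + 217573) = 10/109 - 1*46596422 = 10/109 - 46596422 = -5079009988/109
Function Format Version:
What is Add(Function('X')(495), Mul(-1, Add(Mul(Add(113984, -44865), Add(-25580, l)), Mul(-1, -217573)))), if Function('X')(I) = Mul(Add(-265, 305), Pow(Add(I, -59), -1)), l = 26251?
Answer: Rational(-5079009988, 109) ≈ -4.6596e+7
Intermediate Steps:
Function('X')(I) = Mul(40, Pow(Add(-59, I), -1))
Add(Function('X')(495), Mul(-1, Add(Mul(Add(113984, -44865), Add(-25580, l)), Mul(-1, -217573)))) = Add(Mul(40, Pow(Add(-59, 495), -1)), Mul(-1, Add(Mul(Add(113984, -44865), Add(-25580, 26251)), Mul(-1, -217573)))) = Add(Mul(40, Pow(436, -1)), Mul(-1, Add(Mul(69119, 671), 217573))) = Add(Mul(40, Rational(1, 436)), Mul(-1, Add(46378849, 217573))) = Add(Rational(10, 109), Mul(-1, 46596422)) = Add(Rational(10, 109), -46596422) = Rational(-5079009988, 109)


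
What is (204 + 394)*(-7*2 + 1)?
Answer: -7774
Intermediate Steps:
(204 + 394)*(-7*2 + 1) = 598*(-14 + 1) = 598*(-13) = -7774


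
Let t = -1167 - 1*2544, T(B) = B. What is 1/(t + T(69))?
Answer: -1/3642 ≈ -0.00027457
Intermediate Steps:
t = -3711 (t = -1167 - 2544 = -3711)
1/(t + T(69)) = 1/(-3711 + 69) = 1/(-3642) = -1/3642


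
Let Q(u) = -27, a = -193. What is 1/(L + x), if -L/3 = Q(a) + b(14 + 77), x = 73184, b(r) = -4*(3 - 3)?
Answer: 1/73265 ≈ 1.3649e-5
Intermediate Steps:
b(r) = 0 (b(r) = -4*0 = 0)
L = 81 (L = -3*(-27 + 0) = -3*(-27) = 81)
1/(L + x) = 1/(81 + 73184) = 1/73265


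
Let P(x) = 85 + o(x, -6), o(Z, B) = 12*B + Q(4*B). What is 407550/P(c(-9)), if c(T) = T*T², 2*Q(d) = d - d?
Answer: 31350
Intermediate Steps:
Q(d) = 0 (Q(d) = (d - d)/2 = (½)*0 = 0)
o(Z, B) = 12*B (o(Z, B) = 12*B + 0 = 12*B)
c(T) = T³
P(x) = 13 (P(x) = 85 + 12*(-6) = 85 - 72 = 13)
407550/P(c(-9)) = 407550/13 = 407550*(1/13) = 31350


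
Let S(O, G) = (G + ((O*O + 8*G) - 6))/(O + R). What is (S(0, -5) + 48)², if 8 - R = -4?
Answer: 30625/16 ≈ 1914.1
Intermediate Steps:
R = 12 (R = 8 - 1*(-4) = 8 + 4 = 12)
S(O, G) = (-6 + O² + 9*G)/(12 + O) (S(O, G) = (G + ((O*O + 8*G) - 6))/(O + 12) = (G + ((O² + 8*G) - 6))/(12 + O) = (G + (-6 + O² + 8*G))/(12 + O) = (-6 + O² + 9*G)/(12 + O))
(S(0, -5) + 48)² = ((-6 + 0² + 9*(-5))/(12 + 0) + 48)² = ((-6 + 0 - 45)/12 + 48)² = ((1/12)*(-51) + 48)² = (-17/4 + 48)² = (175/4)² = 30625/16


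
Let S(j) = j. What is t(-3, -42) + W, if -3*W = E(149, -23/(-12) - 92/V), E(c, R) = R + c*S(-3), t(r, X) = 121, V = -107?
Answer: 1036475/3852 ≈ 269.07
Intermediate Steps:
E(c, R) = R - 3*c (E(c, R) = R + c*(-3) = R - 3*c)
W = 570383/3852 (W = -((-23/(-12) - 92/(-107)) - 3*149)/3 = -((-23*(-1/12) - 92*(-1/107)) - 447)/3 = -((23/12 + 92/107) - 447)/3 = -(3565/1284 - 447)/3 = -⅓*(-570383/1284) = 570383/3852 ≈ 148.07)
t(-3, -42) + W = 121 + 570383/3852 = 1036475/3852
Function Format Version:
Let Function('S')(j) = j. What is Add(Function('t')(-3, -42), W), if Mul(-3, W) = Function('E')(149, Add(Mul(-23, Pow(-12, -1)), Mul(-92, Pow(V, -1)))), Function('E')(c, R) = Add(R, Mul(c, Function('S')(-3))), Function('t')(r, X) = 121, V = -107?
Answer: Rational(1036475, 3852) ≈ 269.07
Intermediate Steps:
Function('E')(c, R) = Add(R, Mul(-3, c)) (Function('E')(c, R) = Add(R, Mul(c, -3)) = Add(R, Mul(-3, c)))
W = Rational(570383, 3852) (W = Mul(Rational(-1, 3), Add(Add(Mul(-23, Pow(-12, -1)), Mul(-92, Pow(-107, -1))), Mul(-3, 149))) = Mul(Rational(-1, 3), Add(Add(Mul(-23, Rational(-1, 12)), Mul(-92, Rational(-1, 107))), -447)) = Mul(Rational(-1, 3), Add(Add(Rational(23, 12), Rational(92, 107)), -447)) = Mul(Rational(-1, 3), Add(Rational(3565, 1284), -447)) = Mul(Rational(-1, 3), Rational(-570383, 1284)) = Rational(570383, 3852) ≈ 148.07)
Add(Function('t')(-3, -42), W) = Add(121, Rational(570383, 3852)) = Rational(1036475, 3852)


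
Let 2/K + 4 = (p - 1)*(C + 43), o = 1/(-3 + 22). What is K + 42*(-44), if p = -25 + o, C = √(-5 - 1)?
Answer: 2*(-455532*√6 + 19658119*I)/(-21275*I + 493*√6) ≈ -1848.0 + 0.00010106*I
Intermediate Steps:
o = 1/19 ≈ 0.052632
C = I*√6 (C = √(-6) = I*√6 ≈ 2.4495*I)
p = -474/19 (p = -25 + 1/19 = -474/19 ≈ -24.947)
K = 2/(-21275/19 - 493*I*√6/19) (K = 2/(-4 + (-474/19 - 1)*(I*√6 + 43)) = 2/(-4 - 493*(43 + I*√6)/19) = 2/(-4 + (-21199/19 - 493*I*√6/19)) = 2/(-21275/19 - 493*I*√6/19) ≈ -0.0017804 + 0.00010106*I)
K + 42*(-44) = (-808450/454083919 + 18734*I*√6/454083919) + 42*(-44) = (-808450/454083919 + 18734*I*√6/454083919) - 1848 = -839147890762/454083919 + 18734*I*√6/454083919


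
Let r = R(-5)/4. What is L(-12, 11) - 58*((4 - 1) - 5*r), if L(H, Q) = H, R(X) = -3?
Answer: -807/2 ≈ -403.50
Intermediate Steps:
r = -3/4 ≈ -0.75000
L(-12, 11) - 58*((4 - 1) - 5*r) = -12 - 58*((4 - 1) - 5*(-3/4)) = -12 - 58*(3 + 15/4) = -12 - 58*27/4 = -12 - 783/2 = -807/2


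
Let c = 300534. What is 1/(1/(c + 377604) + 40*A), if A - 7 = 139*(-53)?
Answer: -678138/199643827199 ≈ -3.3967e-6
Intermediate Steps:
A = -7360 (A = 7 + 139*(-53) = 7 - 7367 = -7360)
1/(1/(c + 377604) + 40*A) = 1/(1/(300534 + 377604) + 40*(-7360)) = 1/(1/678138 - 294400) = 1/(-199643827199/678138) = -678138/199643827199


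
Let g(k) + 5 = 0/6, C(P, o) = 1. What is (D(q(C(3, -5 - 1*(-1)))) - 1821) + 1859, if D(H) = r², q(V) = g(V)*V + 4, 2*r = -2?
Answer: 39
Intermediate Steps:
g(k) = -5 (g(k) = -5 + 0/6 = -5 + 0*(⅙) = -5 + 0 = -5)
r = -1 (r = (½)*(-2) = -1)
q(V) = 4 - 5*V (q(V) = -5*V + 4 = 4 - 5*V)
D(H) = 1 (D(H) = (-1)² = 1)
(D(q(C(3, -5 - 1*(-1)))) - 1821) + 1859 = (1 - 1821) + 1859 = -1820 + 1859 = 39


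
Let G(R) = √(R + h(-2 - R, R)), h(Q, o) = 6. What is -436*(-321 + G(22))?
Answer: 139956 - 872*√7 ≈ 1.3765e+5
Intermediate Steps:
G(R) = √(6 + R) (G(R) = √(R + 6) = √(6 + R))
-436*(-321 + G(22)) = -436*(-321 + √(6 + 22)) = -436*(-321 + √28) = -436*(-321 + 2*√7) = 139956 - 872*√7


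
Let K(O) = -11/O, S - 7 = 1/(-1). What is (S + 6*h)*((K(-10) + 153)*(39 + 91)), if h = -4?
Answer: -360594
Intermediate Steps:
S = 6 (S = 7 + 1/(-1) = 7 - 1 = 6)
(S + 6*h)*((K(-10) + 153)*(39 + 91)) = (6 + 6*(-4))*((-11/(-10) + 153)*(39 + 91)) = (6 - 24)*((-11*(-⅒) + 153)*130) = -18*(11/10 + 153)*130 = -13869*130/5 = -18*20033 = -360594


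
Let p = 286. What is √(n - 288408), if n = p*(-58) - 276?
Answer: 2*I*√76318 ≈ 552.51*I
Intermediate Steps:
n = -16864 (n = 286*(-58) - 276 = -16588 - 276 = -16864)
√(n - 288408) = √(-16864 - 288408) = √(-305272) = 2*I*√76318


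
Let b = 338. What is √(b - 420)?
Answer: I*√82 ≈ 9.0554*I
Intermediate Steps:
√(b - 420) = √(338 - 420) = √(-82) = I*√82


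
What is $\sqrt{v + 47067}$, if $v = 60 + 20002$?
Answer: $\sqrt{67129} \approx 259.09$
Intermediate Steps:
$v = 20062$
$\sqrt{v + 47067} = \sqrt{20062 + 47067} = \sqrt{67129}$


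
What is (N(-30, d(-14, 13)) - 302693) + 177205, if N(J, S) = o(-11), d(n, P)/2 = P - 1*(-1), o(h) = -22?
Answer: -125510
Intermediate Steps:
d(n, P) = 2 + 2*P (d(n, P) = 2*(P - 1*(-1)) = 2*(P + 1) = 2*(1 + P) = 2 + 2*P)
N(J, S) = -22
(N(-30, d(-14, 13)) - 302693) + 177205 = (-22 - 302693) + 177205 = -302715 + 177205 = -125510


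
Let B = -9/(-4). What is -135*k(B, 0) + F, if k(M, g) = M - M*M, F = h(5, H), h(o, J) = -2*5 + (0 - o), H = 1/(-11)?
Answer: 5835/16 ≈ 364.69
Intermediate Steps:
H = -1/11 (H = 1*(-1/11) = -1/11 ≈ -0.090909)
h(o, J) = -10 - o
B = 9/4 (B = -9*(-1/4) = 9/4 ≈ 2.2500)
F = -15 (F = -10 - 1*5 = -10 - 5 = -15)
k(M, g) = M - M**2
-135*k(B, 0) + F = -1215*(1 - 1*9/4)/4 - 15 = -1215*(1 - 9/4)/4 - 15 = -1215*(-5)/(4*4) - 15 = -135*(-45/16) - 15 = 6075/16 - 15 = 5835/16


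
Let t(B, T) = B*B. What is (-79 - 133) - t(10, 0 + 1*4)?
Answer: -312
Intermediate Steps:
t(B, T) = B²
(-79 - 133) - t(10, 0 + 1*4) = (-79 - 133) - 1*10² = -212 - 1*100 = -212 - 100 = -312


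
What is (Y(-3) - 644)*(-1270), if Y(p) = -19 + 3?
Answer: 838200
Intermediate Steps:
Y(p) = -16
(Y(-3) - 644)*(-1270) = (-16 - 644)*(-1270) = -660*(-1270) = 838200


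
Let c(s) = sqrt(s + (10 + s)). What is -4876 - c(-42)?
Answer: -4876 - I*sqrt(74) ≈ -4876.0 - 8.6023*I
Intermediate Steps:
c(s) = sqrt(10 + 2*s)
-4876 - c(-42) = -4876 - sqrt(10 + 2*(-42)) = -4876 - sqrt(10 - 84) = -4876 - sqrt(-74) = -4876 - I*sqrt(74)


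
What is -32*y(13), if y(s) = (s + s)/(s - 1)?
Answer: -208/3 ≈ -69.333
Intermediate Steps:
y(s) = 2*s/(-1 + s) (y(s) = (2*s)/(-1 + s) = 2*s/(-1 + s))
-32*y(13) = -64*13/(-1 + 13) = -64*13/12 = -32*13/6 = -208/3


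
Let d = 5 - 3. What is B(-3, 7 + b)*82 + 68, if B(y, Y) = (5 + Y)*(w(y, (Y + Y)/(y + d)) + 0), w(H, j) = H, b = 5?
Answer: -4114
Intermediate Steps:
d = 2
B(y, Y) = y*(5 + Y) (B(y, Y) = (5 + Y)*(y + 0) = (5 + Y)*y = y*(5 + Y))
B(-3, 7 + b)*82 + 68 = -3*(5 + (7 + 5))*82 + 68 = -3*(5 + 12)*82 + 68 = -3*17*82 + 68 = -51*82 + 68 = -4182 + 68 = -4114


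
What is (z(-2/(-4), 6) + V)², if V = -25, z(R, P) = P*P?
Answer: 121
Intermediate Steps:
z(R, P) = P²
(z(-2/(-4), 6) + V)² = (6² - 25)² = (36 - 25)² = 11² = 121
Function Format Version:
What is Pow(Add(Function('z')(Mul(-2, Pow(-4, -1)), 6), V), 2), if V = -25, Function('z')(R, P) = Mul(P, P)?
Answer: 121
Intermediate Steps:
Function('z')(R, P) = Pow(P, 2)
Pow(Add(Function('z')(Mul(-2, Pow(-4, -1)), 6), V), 2) = Pow(Add(Pow(6, 2), -25), 2) = Pow(Add(36, -25), 2) = Pow(11, 2) = 121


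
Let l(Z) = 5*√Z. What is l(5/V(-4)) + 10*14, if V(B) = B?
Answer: 140 + 5*I*√5/2 ≈ 140.0 + 5.5902*I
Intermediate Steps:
l(5/V(-4)) + 10*14 = 5*√(5/(-4)) + 10*14 = 5*√(5*(-¼)) + 140 = 5*√(-5/4) + 140 = 5*(I*√5/2) + 140 = 5*I*√5/2 + 140 = 140 + 5*I*√5/2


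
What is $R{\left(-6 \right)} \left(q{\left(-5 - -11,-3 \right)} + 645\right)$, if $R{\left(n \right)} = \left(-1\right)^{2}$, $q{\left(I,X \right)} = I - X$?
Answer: $654$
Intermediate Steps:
$R{\left(n \right)} = 1$
$R{\left(-6 \right)} \left(q{\left(-5 - -11,-3 \right)} + 645\right) = 1 \left(\left(\left(-5 - -11\right) - -3\right) + 645\right) = 1 \left(\left(\left(-5 + 11\right) + 3\right) + 645\right) = 1 \left(\left(6 + 3\right) + 645\right) = 1 \left(9 + 645\right) = 1 \cdot 654 = 654$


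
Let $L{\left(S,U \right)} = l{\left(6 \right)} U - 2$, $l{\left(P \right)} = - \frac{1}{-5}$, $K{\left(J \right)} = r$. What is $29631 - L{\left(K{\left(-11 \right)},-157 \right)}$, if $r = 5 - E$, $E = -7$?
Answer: $\frac{148322}{5} \approx 29664.0$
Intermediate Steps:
$r = 12$ ($r = 5 - -7 = 5 + 7 = 12$)
$K{\left(J \right)} = 12$
$l{\left(P \right)} = \frac{1}{5}$ ($l{\left(P \right)} = \left(-1\right) \left(- \frac{1}{5}\right) = \frac{1}{5}$)
$L{\left(S,U \right)} = -2 + \frac{U}{5}$ ($L{\left(S,U \right)} = \frac{U}{5} - 2 = -2 + \frac{U}{5}$)
$29631 - L{\left(K{\left(-11 \right)},-157 \right)} = 29631 - \left(-2 + \frac{1}{5} \left(-157\right)\right) = 29631 - \left(-2 - \frac{157}{5}\right) = 29631 - - \frac{167}{5} = 29631 + \frac{167}{5} = \frac{148322}{5}$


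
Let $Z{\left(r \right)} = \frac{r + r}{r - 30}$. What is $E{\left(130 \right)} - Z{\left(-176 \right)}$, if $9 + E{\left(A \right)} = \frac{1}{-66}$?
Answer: $- \frac{72901}{6798} \approx -10.724$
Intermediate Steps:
$E{\left(A \right)} = - \frac{595}{66}$ ($E{\left(A \right)} = -9 + \frac{1}{-66} = -9 - \frac{1}{66} = - \frac{595}{66}$)
$Z{\left(r \right)} = \frac{2 r}{-30 + r}$
$E{\left(130 \right)} - Z{\left(-176 \right)} = - \frac{595}{66} - 2 \left(-176\right) \frac{1}{-30 - 176} = - \frac{595}{66} - 2 \left(-176\right) \frac{1}{-206} = - \frac{595}{66} - 2 \left(-176\right) \left(- \frac{1}{206}\right) = - \frac{595}{66} - \frac{176}{103} = - \frac{72901}{6798}$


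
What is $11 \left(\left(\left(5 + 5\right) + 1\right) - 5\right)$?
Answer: $66$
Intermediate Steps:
$11 \left(\left(\left(5 + 5\right) + 1\right) - 5\right) = 11 \left(\left(10 + 1\right) - 5\right) = 11 \left(11 - 5\right) = 11 \cdot 6 = 66$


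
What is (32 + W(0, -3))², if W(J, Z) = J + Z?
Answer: 841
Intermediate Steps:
(32 + W(0, -3))² = (32 + (0 - 3))² = (32 - 3)² = 29² = 841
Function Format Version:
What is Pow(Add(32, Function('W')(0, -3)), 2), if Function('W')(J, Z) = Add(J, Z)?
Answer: 841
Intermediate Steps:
Pow(Add(32, Function('W')(0, -3)), 2) = Pow(Add(32, Add(0, -3)), 2) = Pow(Add(32, -3), 2) = Pow(29, 2) = 841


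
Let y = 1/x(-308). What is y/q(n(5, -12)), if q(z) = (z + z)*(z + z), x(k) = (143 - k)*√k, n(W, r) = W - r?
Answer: -I*√77/80288824 ≈ -1.0929e-7*I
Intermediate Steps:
x(k) = √k*(143 - k)
q(z) = 4*z² (q(z) = (2*z)*(2*z) = 4*z²)
y = -I*√77/69454 (y = 1/(√(-308)*(143 - 1*(-308))) = 1/((2*I*√77)*(143 + 308)) = 1/((2*I*√77)*451) = 1/(902*I*√77) = -I*√77/69454 ≈ -0.00012634*I)
y/q(n(5, -12)) = (-I*√77/69454)/((4*(5 - 1*(-12))²)) = (-I*√77/69454)/((4*(5 + 12)²)) = (-I*√77/69454)/((4*17²)) = (-I*√77/69454)/((4*289)) = -I*√77/69454/1156 = -I*√77/69454*(1/1156) = -I*√77/80288824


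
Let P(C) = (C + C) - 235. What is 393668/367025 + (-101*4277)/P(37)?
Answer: 22658534139/8441575 ≈ 2684.2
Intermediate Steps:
P(C) = -235 + 2*C (P(C) = 2*C - 235 = -235 + 2*C)
393668/367025 + (-101*4277)/P(37) = 393668/367025 + (-101*4277)/(-235 + 2*37) = 393668*(1/367025) - 431977/(-235 + 74) = 393668/367025 - 431977/(-161) = 393668/367025 - 431977*(-1/161) = 393668/367025 + 61711/23 = 22658534139/8441575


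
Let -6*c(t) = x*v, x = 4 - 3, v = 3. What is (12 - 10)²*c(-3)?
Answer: -2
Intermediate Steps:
x = 1
c(t) = -½ (c(t) = -3/6 = -⅙*3 = -½)
(12 - 10)²*c(-3) = (12 - 10)²*(-½) = 2²*(-½) = 4*(-½) = -2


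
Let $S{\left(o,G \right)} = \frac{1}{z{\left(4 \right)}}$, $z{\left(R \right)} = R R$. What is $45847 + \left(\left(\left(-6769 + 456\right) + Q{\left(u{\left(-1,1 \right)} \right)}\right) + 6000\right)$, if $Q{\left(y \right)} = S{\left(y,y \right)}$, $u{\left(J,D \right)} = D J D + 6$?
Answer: $\frac{728545}{16} \approx 45534.0$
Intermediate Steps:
$z{\left(R \right)} = R^{2}$
$S{\left(o,G \right)} = \frac{1}{16}$ ($S{\left(o,G \right)} = \frac{1}{4^{2}} = \frac{1}{16}$)
$u{\left(J,D \right)} = 6 + J D^{2}$ ($u{\left(J,D \right)} = J D^{2} + 6 = 6 + J D^{2}$)
$Q{\left(y \right)} = \frac{1}{16}$
$45847 + \left(\left(\left(-6769 + 456\right) + Q{\left(u{\left(-1,1 \right)} \right)}\right) + 6000\right) = 45847 + \left(\left(\left(-6769 + 456\right) + \frac{1}{16}\right) + 6000\right) = 45847 + \left(\left(-6313 + \frac{1}{16}\right) + 6000\right) = 45847 + \left(- \frac{101007}{16} + 6000\right) = 45847 - \frac{5007}{16} = \frac{728545}{16}$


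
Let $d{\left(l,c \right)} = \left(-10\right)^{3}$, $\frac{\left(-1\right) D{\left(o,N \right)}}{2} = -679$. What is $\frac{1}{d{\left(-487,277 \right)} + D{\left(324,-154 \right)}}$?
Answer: $\frac{1}{358} \approx 0.0027933$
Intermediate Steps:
$D{\left(o,N \right)} = 1358$ ($D{\left(o,N \right)} = \left(-2\right) \left(-679\right) = 1358$)
$d{\left(l,c \right)} = -1000$
$\frac{1}{d{\left(-487,277 \right)} + D{\left(324,-154 \right)}} = \frac{1}{-1000 + 1358} = \frac{1}{358}$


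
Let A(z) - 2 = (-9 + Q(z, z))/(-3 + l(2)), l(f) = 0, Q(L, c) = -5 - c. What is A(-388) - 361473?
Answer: -1084787/3 ≈ -3.6160e+5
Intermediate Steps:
A(z) = 20/3 + z/3 (A(z) = 2 + (-9 + (-5 - z))/(-3 + 0) = 2 + (-14 - z)/(-3) = 2 + (-14 - z)*(-⅓) = 2 + (14/3 + z/3) = 20/3 + z/3)
A(-388) - 361473 = (20/3 + (⅓)*(-388)) - 361473 = (20/3 - 388/3) - 361473 = -368/3 - 361473 = -1084787/3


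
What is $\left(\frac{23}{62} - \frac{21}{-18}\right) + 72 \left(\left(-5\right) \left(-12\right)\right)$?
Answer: $\frac{401903}{93} \approx 4321.5$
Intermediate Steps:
$\left(\frac{23}{62} - \frac{21}{-18}\right) + 72 \left(\left(-5\right) \left(-12\right)\right) = \left(23 \cdot \frac{1}{62} - - \frac{7}{6}\right) + 72 \cdot 60 = \left(\frac{23}{62} + \frac{7}{6}\right) + 4320 = \frac{143}{93} + 4320 = \frac{401903}{93}$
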